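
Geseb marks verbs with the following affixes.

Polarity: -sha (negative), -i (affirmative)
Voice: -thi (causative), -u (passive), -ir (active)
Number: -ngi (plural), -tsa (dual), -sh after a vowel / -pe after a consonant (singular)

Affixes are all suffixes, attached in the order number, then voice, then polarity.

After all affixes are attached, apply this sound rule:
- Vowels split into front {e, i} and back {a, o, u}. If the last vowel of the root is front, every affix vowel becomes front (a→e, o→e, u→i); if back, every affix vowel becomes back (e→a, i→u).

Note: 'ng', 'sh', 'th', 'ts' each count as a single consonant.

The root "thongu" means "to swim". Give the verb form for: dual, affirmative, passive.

thongutsauu

Attach number dual -tsa → thongutsa.
Attach voice passive -u → thongutsau.
Attach polarity affirmative -i → thongutsaui.
Apply vowel harmony: thongutsaui → thongutsauu.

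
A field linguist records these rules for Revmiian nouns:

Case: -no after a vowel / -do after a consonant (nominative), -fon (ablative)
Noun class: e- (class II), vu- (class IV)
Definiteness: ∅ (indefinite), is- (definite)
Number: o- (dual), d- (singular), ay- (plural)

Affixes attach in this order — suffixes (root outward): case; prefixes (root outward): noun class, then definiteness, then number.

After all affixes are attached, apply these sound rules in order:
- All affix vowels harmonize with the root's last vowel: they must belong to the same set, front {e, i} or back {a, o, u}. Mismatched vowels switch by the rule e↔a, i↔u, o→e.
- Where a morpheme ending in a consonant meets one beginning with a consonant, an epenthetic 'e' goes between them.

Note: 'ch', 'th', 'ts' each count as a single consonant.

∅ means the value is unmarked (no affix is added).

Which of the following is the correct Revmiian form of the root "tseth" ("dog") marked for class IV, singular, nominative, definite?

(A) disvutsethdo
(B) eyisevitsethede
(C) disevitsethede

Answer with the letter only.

Attach noun class class IV vu- → vutseth.
Attach definiteness definite is- → isvutseth.
Attach case nominative -do (after consonant 'th') → isvutsethdo.
Attach number singular d- → disvutsethdo.
Apply vowel harmony: disvutsethdo → disvitsethde.
Apply epenthesis: disvitsethde → disevitsethede.
So the correct form is disevitsethede, option (C).
(A) disvutsethdo is wrong: it fails to apply the sound rule(s).
(B) eyisevitsethede is wrong: it uses plural instead of singular for number.

C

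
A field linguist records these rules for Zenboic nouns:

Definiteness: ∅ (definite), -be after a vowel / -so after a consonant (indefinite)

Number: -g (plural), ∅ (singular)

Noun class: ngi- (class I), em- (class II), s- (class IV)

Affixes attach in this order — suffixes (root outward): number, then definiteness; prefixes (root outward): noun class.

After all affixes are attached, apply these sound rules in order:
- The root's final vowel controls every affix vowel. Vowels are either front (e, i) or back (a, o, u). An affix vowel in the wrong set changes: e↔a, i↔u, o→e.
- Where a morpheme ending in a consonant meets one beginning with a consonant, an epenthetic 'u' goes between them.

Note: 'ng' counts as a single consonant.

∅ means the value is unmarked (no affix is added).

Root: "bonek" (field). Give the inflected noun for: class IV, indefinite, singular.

number = singular: zero marking, form stays bonek.
Attach definiteness indefinite -so (after consonant 'k') → bonekso.
Attach noun class class IV s- → sbonekso.
Apply vowel harmony: sbonekso → sbonekse.
Apply epenthesis: sbonekse → subonekuse.

subonekuse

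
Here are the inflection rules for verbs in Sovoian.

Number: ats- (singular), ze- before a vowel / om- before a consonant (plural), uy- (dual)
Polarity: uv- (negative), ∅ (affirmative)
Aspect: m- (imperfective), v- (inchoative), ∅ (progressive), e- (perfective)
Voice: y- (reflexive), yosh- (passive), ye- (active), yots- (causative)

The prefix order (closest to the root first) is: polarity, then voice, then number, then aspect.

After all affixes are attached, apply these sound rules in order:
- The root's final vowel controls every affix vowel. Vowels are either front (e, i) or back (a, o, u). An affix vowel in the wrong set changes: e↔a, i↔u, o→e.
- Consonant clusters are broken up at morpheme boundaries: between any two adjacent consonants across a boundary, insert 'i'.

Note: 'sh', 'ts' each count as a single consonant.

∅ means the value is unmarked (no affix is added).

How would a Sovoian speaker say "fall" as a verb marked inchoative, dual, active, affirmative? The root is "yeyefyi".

viyiyeyeyefyi

polarity = affirmative: zero marking, form stays yeyefyi.
Attach voice active ye- → yeyeyefyi.
Attach number dual uy- → uyyeyeyefyi.
Attach aspect inchoative v- → vuyyeyeyefyi.
Apply vowel harmony: vuyyeyeyefyi → viyyeyeyefyi.
Apply epenthesis: viyyeyeyefyi → viyiyeyeyefyi.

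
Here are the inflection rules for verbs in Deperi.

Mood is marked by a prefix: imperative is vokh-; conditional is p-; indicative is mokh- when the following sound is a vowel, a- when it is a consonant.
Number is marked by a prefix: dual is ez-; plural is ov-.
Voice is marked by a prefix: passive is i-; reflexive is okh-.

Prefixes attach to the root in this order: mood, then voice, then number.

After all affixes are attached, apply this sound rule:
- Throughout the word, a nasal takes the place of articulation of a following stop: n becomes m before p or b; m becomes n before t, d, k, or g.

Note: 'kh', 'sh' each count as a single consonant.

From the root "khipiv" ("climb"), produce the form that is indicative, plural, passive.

oviakhipiv

Attach mood indicative a- (before consonant 'kh') → akhipiv.
Attach voice passive i- → iakhipiv.
Attach number plural ov- → oviakhipiv.
Nasal assimilation: no change.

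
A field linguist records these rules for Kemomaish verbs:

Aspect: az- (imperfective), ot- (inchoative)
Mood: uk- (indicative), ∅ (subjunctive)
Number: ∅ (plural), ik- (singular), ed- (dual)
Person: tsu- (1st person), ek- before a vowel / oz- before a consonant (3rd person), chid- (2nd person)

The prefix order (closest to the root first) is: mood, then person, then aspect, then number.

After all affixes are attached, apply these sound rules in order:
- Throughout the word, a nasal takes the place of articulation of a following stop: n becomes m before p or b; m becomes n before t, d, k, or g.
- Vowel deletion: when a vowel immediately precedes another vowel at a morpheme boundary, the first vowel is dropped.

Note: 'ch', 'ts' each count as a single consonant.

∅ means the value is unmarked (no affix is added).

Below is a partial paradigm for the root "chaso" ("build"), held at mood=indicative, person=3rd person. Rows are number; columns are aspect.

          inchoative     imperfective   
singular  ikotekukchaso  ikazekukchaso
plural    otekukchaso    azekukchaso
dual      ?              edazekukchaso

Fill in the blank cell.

edotekukchaso

Attach mood indicative uk- → ukchaso.
Attach person 3rd person ek- (before vowel 'u') → ekukchaso.
Attach aspect inchoative ot- → otekukchaso.
Attach number dual ed- → edotekukchaso.
Nasal assimilation: no change.
Vowel deletion: no change.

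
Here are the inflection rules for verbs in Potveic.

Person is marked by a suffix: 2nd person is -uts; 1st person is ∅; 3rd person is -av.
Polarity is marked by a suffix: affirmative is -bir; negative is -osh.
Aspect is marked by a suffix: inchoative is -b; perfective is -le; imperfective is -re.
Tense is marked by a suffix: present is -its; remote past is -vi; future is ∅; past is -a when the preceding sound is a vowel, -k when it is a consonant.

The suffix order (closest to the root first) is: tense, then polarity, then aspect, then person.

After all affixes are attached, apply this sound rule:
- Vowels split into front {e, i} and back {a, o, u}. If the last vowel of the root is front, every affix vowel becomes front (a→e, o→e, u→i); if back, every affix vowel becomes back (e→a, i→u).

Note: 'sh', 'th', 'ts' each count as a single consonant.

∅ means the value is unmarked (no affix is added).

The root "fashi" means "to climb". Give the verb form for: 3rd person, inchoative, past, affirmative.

fashiebirbev

Attach tense past -a (after vowel 'i') → fashia.
Attach polarity affirmative -bir → fashiabir.
Attach aspect inchoative -b → fashiabirb.
Attach person 3rd person -av → fashiabirbav.
Apply vowel harmony: fashiabirbav → fashiebirbev.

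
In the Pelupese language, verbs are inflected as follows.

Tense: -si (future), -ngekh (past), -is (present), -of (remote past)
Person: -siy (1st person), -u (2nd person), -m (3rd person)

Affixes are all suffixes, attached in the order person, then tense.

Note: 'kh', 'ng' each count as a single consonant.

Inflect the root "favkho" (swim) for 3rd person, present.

favkhomis

Attach person 3rd person -m → favkhom.
Attach tense present -is → favkhomis.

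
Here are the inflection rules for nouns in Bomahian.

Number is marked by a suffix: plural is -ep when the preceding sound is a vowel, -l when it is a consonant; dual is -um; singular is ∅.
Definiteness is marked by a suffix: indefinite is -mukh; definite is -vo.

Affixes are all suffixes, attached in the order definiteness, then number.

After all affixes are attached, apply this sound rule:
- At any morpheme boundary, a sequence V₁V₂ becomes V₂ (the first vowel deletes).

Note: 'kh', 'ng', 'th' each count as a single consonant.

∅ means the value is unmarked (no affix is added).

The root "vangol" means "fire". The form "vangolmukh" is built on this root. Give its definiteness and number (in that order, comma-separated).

Segment: vangol-mukh.
definiteness: -mukh → indefinite.
number: ∅ → singular.

indefinite, singular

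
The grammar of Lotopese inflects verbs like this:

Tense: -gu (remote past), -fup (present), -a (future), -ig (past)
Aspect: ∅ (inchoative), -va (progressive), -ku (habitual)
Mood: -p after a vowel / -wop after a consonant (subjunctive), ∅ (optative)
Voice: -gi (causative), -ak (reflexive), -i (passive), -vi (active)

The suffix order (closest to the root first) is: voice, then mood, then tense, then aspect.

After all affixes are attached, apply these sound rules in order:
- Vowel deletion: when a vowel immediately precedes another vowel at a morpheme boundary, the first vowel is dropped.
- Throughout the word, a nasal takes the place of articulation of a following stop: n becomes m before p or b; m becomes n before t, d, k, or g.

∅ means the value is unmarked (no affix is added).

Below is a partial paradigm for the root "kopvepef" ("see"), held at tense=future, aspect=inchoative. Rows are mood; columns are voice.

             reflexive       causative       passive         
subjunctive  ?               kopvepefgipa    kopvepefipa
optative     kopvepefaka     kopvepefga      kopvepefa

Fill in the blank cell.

Attach voice reflexive -ak → kopvepefak.
Attach mood subjunctive -wop (after consonant 'k') → kopvepefakwop.
Attach tense future -a → kopvepefakwopa.
aspect = inchoative: zero marking, form stays kopvepefakwopa.
Vowel deletion: no change.
Nasal assimilation: no change.

kopvepefakwopa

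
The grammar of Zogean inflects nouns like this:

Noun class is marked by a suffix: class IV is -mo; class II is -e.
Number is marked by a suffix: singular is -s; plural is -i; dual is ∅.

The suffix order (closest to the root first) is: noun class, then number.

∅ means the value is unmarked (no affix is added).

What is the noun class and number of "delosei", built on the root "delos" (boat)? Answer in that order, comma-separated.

class II, plural

Segment: delos-e-i.
noun class: -e → class II.
number: -i → plural.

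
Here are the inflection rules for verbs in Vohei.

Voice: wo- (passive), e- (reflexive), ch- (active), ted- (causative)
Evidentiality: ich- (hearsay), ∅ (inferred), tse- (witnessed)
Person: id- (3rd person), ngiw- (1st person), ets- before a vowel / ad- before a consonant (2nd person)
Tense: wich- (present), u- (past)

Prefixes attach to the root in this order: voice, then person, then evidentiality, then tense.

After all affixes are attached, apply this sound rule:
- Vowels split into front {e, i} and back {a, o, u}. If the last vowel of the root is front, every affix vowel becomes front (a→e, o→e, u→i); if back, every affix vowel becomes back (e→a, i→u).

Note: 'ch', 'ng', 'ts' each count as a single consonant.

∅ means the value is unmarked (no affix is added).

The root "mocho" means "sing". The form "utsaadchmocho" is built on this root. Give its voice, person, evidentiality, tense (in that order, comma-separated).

active, 2nd person, witnessed, past

Segment: u-tse-ad-ch-mocho.
voice: ch- → active.
person: ets/ad- → 2nd person.
evidentiality: tse- → witnessed.
tense: u- → past.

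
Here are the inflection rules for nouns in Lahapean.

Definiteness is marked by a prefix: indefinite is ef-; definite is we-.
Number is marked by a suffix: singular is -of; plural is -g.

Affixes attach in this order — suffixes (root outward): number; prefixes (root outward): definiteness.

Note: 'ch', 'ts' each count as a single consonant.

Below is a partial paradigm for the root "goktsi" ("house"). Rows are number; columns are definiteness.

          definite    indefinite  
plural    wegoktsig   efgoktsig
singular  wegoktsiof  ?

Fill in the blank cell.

efgoktsiof

Attach number singular -of → goktsiof.
Attach definiteness indefinite ef- → efgoktsiof.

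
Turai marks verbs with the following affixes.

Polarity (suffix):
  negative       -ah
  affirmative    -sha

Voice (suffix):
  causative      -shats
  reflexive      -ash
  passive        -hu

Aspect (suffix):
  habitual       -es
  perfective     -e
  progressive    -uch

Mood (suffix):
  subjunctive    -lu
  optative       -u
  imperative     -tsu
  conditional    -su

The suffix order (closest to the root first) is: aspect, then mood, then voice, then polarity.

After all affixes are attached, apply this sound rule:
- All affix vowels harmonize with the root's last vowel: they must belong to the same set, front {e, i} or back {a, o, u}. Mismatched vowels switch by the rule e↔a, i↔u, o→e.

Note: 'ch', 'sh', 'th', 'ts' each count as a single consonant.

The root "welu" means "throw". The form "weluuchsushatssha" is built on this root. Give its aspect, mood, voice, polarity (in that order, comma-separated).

Segment: welu-uch-su-shats-sha.
aspect: -uch → progressive.
mood: -su → conditional.
voice: -shats → causative.
polarity: -sha → affirmative.

progressive, conditional, causative, affirmative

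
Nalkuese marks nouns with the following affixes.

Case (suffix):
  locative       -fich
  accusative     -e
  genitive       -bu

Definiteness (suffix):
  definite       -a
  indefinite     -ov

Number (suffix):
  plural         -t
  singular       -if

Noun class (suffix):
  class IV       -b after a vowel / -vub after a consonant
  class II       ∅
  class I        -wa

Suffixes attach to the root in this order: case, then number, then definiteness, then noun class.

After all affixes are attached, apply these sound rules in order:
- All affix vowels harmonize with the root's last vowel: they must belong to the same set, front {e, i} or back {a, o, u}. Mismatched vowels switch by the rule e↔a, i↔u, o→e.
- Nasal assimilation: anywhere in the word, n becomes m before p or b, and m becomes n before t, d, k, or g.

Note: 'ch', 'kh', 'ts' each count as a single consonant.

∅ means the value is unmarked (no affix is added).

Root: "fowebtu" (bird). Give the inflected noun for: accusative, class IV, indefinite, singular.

fowebtuaufovvub

Attach case accusative -e → fowebtue.
Attach number singular -if → fowebtueif.
Attach definiteness indefinite -ov → fowebtueifov.
Attach noun class class IV -vub (after consonant 'v') → fowebtueifovvub.
Apply vowel harmony: fowebtueifovvub → fowebtuaufovvub.
Nasal assimilation: no change.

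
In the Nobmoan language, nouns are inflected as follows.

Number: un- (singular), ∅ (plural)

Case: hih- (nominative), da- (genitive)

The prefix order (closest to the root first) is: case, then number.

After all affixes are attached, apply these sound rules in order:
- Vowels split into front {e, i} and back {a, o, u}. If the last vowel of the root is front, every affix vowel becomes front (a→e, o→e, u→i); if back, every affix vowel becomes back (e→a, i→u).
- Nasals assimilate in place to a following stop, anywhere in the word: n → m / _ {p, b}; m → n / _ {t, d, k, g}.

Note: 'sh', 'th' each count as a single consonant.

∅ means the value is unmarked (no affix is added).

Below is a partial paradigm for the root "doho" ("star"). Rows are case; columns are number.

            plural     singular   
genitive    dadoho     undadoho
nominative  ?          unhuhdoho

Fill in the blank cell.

Attach case nominative hih- → hihdoho.
number = plural: zero marking, form stays hihdoho.
Apply vowel harmony: hihdoho → huhdoho.
Nasal assimilation: no change.

huhdoho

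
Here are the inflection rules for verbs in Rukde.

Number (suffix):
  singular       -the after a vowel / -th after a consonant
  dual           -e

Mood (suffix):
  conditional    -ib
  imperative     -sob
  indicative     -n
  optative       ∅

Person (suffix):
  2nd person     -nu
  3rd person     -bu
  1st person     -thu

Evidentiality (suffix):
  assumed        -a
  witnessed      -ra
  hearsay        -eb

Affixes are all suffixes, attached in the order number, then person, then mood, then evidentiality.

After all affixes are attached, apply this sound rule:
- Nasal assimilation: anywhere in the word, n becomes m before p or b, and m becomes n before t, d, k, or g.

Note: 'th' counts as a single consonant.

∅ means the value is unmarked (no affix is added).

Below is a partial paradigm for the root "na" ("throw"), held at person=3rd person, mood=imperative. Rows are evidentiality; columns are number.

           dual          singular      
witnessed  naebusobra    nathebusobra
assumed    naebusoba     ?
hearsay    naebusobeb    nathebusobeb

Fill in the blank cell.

Attach number singular -the (after vowel 'a') → nathe.
Attach person 3rd person -bu → nathebu.
Attach mood imperative -sob → nathebusob.
Attach evidentiality assumed -a → nathebusoba.
Nasal assimilation: no change.

nathebusoba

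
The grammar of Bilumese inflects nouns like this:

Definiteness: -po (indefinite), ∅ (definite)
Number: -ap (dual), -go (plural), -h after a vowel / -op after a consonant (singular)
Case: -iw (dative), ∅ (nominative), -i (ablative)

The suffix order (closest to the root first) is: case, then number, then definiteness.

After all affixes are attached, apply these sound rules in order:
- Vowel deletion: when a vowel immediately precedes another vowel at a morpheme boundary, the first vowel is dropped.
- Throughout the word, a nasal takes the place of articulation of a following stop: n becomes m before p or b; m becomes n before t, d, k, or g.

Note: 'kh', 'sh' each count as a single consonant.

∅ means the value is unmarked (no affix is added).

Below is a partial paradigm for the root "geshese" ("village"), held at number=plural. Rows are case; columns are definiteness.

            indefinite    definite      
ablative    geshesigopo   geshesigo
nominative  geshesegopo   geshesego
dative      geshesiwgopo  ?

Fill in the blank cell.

Attach case dative -iw → gesheseiw.
Attach number plural -go → gesheseiwgo.
definiteness = definite: zero marking, form stays gesheseiwgo.
Apply vowel deletion: gesheseiwgo → geshesiwgo.
Nasal assimilation: no change.

geshesiwgo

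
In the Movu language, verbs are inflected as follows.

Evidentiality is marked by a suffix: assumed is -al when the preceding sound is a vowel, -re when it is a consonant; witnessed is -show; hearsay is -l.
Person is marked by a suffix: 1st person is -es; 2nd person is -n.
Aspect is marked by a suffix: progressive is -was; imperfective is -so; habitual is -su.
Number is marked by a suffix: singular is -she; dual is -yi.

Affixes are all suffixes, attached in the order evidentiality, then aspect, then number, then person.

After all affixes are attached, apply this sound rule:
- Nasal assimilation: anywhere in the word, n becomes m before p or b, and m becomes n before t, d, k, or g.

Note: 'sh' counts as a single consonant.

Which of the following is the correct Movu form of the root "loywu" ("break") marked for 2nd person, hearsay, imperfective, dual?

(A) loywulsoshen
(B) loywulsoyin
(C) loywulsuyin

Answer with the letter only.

B

Attach evidentiality hearsay -l → loywul.
Attach aspect imperfective -so → loywulso.
Attach number dual -yi → loywulsoyi.
Attach person 2nd person -n → loywulsoyin.
Nasal assimilation: no change.
So the correct form is loywulsoyin, option (B).
(A) loywulsoshen is wrong: it uses singular instead of dual for number.
(C) loywulsuyin is wrong: it uses habitual instead of imperfective for aspect.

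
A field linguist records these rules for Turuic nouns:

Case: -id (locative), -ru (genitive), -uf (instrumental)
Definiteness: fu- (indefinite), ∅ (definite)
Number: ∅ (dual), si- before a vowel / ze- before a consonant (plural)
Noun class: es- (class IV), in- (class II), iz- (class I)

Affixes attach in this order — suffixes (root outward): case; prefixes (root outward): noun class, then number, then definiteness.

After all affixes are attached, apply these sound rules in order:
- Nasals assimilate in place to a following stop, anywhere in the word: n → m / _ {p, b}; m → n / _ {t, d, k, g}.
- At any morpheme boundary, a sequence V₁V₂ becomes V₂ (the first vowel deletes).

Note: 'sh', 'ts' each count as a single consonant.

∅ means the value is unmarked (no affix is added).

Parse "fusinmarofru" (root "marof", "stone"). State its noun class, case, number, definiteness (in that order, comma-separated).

Segment: fu-si-in-marof-ru.
noun class: in- → class II.
case: -ru → genitive.
number: si/ze- → plural.
definiteness: fu- → indefinite.

class II, genitive, plural, indefinite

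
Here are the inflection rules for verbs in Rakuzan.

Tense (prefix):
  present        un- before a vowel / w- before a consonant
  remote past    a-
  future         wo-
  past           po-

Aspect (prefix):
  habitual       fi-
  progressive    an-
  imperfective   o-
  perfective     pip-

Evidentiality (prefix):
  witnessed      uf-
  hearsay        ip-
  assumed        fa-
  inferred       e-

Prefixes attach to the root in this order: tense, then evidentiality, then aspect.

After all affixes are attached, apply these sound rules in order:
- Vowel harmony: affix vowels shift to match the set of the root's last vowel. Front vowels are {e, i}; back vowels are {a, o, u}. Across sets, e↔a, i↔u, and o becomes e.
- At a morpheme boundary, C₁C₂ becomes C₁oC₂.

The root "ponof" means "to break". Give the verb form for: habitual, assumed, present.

Attach tense present w- (before consonant 'p') → wponof.
Attach evidentiality assumed fa- → fawponof.
Attach aspect habitual fi- → fifawponof.
Apply vowel harmony: fifawponof → fufawponof.
Apply epenthesis: fufawponof → fufawoponof.

fufawoponof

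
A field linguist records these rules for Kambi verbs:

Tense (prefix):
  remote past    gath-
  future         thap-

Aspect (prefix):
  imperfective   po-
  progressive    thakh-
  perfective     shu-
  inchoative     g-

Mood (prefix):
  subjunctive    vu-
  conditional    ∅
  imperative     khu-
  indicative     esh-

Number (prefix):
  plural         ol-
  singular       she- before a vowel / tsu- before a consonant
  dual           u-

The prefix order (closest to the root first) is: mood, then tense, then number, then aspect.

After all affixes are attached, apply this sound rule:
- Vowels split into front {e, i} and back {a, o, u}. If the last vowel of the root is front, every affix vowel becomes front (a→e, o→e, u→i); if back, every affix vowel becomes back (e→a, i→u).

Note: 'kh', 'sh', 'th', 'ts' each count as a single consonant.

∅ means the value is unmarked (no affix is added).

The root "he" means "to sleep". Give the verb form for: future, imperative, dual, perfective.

shiithepkhihe

Attach mood imperative khu- → khuhe.
Attach tense future thap- → thapkhuhe.
Attach number dual u- → uthapkhuhe.
Attach aspect perfective shu- → shuuthapkhuhe.
Apply vowel harmony: shuuthapkhuhe → shiithepkhihe.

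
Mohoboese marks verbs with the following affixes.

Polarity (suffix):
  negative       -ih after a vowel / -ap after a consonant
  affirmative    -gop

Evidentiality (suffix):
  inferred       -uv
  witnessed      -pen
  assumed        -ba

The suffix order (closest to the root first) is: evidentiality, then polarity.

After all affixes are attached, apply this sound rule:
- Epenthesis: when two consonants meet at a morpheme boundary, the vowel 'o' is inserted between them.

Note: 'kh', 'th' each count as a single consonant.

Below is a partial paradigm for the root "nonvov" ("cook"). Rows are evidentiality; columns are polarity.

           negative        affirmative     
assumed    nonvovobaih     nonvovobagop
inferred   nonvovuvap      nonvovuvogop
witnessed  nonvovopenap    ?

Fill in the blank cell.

nonvovopenogop

Attach evidentiality witnessed -pen → nonvovpen.
Attach polarity affirmative -gop → nonvovpengop.
Apply epenthesis: nonvovpengop → nonvovopenogop.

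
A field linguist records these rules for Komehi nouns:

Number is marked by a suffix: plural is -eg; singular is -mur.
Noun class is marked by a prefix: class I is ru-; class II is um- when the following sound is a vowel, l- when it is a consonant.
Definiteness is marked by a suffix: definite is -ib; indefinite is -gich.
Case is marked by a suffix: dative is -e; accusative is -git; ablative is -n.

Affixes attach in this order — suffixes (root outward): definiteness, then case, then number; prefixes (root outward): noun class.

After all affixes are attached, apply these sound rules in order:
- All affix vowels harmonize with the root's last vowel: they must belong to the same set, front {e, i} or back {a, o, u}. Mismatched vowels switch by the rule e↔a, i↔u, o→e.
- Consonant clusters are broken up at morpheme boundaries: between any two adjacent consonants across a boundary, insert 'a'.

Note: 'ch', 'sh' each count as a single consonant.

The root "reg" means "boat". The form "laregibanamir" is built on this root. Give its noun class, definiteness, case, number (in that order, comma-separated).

Segment: l-reg-ib-n-mur.
noun class: um/l- → class II.
definiteness: -ib → definite.
case: -n → ablative.
number: -mur → singular.

class II, definite, ablative, singular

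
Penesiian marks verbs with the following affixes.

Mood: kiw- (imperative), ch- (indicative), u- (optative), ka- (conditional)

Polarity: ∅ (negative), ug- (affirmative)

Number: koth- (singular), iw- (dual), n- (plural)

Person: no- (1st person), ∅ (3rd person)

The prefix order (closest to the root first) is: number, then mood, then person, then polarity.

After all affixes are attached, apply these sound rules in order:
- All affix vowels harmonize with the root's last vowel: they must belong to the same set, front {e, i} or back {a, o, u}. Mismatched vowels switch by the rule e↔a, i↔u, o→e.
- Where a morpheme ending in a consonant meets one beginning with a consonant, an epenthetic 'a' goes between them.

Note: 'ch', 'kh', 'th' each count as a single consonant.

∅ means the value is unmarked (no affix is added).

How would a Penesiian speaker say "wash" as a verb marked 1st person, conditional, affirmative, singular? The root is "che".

Attach number singular koth- → kothche.
Attach mood conditional ka- → kakothche.
Attach person 1st person no- → nokakothche.
Attach polarity affirmative ug- → ugnokakothche.
Apply vowel harmony: ugnokakothche → ignekekethche.
Apply epenthesis: ignekekethche → iganekekethache.

iganekekethache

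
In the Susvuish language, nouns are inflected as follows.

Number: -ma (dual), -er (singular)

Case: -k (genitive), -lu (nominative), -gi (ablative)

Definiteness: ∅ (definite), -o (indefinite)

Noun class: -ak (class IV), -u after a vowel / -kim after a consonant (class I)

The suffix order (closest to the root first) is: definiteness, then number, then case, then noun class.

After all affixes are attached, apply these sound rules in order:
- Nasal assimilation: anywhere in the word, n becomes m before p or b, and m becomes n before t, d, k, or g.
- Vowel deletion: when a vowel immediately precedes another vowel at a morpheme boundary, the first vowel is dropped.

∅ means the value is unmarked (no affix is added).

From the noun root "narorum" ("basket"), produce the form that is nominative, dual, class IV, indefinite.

narorumomalak

Attach definiteness indefinite -o → narorumo.
Attach number dual -ma → narorumoma.
Attach case nominative -lu → narorumomalu.
Attach noun class class IV -ak → narorumomaluak.
Nasal assimilation: no change.
Apply vowel deletion: narorumomaluak → narorumomalak.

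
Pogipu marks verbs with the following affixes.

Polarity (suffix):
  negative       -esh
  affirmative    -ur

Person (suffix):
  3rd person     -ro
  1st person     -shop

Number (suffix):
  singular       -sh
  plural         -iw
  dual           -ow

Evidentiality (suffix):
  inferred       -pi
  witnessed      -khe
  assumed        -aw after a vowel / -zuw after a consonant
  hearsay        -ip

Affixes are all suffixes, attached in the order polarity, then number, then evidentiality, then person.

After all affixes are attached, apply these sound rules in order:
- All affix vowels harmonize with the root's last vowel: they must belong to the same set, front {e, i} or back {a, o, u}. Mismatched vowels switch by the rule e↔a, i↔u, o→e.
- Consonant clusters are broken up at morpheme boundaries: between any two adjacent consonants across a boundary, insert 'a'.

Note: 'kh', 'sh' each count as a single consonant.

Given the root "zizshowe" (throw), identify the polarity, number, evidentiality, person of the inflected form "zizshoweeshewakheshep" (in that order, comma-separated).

Segment: zizshowe-esh-ow-khe-shop.
polarity: -esh → negative.
number: -ow → dual.
evidentiality: -khe → witnessed.
person: -shop → 1st person.

negative, dual, witnessed, 1st person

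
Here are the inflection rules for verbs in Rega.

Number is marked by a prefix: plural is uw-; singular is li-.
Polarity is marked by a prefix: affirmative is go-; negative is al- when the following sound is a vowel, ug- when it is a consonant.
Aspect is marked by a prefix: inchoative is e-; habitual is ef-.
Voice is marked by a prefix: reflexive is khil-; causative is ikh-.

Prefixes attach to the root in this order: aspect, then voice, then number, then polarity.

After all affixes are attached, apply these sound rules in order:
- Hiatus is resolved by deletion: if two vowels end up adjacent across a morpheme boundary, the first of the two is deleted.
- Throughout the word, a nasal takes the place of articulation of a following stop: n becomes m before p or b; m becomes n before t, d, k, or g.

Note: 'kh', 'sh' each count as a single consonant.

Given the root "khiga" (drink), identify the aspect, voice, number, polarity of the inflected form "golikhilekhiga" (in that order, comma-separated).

Segment: go-li-khil-e-khiga.
aspect: e- → inchoative.
voice: khil- → reflexive.
number: li- → singular.
polarity: go- → affirmative.

inchoative, reflexive, singular, affirmative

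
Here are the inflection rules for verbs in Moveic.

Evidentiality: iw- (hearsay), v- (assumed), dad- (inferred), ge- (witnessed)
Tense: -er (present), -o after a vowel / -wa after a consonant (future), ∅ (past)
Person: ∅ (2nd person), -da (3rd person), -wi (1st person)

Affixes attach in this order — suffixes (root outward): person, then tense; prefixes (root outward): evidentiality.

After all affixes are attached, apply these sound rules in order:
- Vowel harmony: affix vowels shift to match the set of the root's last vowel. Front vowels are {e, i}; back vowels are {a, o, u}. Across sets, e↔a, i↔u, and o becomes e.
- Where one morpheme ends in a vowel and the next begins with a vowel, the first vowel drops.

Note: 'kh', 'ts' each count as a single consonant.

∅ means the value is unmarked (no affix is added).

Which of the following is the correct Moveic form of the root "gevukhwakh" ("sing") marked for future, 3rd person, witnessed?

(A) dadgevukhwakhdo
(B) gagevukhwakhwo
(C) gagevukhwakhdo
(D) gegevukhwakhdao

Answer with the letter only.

C

Attach person 3rd person -da → gevukhwakhda.
Attach tense future -o (after vowel 'a') → gevukhwakhdao.
Attach evidentiality witnessed ge- → gegevukhwakhdao.
Apply vowel harmony: gegevukhwakhdao → gagevukhwakhdao.
Apply vowel deletion: gagevukhwakhdao → gagevukhwakhdo.
So the correct form is gagevukhwakhdo, option (C).
(A) dadgevukhwakhdo is wrong: it uses inferred instead of witnessed for evidentiality.
(B) gagevukhwakhwo is wrong: it uses 1st person instead of 3rd person for person.
(D) gegevukhwakhdao is wrong: it fails to apply the sound rule(s).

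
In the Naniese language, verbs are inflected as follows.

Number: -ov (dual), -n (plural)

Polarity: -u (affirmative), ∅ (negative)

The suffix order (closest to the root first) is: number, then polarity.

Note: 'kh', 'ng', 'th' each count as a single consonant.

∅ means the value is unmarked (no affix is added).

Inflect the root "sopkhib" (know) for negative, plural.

Attach number plural -n → sopkhibn.
polarity = negative: zero marking, form stays sopkhibn.

sopkhibn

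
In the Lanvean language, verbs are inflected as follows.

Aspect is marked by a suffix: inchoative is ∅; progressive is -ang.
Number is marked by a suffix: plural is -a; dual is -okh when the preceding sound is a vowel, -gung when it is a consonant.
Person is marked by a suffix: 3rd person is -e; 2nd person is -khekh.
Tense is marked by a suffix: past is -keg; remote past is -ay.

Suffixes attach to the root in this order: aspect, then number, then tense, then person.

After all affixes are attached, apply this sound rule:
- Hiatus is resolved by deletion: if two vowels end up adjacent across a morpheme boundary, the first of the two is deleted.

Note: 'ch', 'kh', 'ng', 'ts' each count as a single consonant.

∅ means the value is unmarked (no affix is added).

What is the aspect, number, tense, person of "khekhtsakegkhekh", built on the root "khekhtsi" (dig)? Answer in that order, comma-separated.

Segment: khekhtsi-a-keg-khekh.
aspect: ∅ → inchoative.
number: -a → plural.
tense: -keg → past.
person: -khekh → 2nd person.

inchoative, plural, past, 2nd person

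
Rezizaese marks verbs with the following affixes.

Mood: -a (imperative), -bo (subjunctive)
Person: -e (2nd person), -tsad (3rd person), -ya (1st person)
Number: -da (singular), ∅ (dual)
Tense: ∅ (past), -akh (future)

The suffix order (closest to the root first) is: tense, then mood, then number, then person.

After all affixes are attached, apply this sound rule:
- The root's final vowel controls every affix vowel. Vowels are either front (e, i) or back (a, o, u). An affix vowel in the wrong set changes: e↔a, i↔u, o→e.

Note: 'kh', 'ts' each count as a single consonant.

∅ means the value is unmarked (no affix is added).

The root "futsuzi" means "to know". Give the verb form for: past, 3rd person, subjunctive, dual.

futsuzibetsed

tense = past: zero marking, form stays futsuzi.
Attach mood subjunctive -bo → futsuzibo.
number = dual: zero marking, form stays futsuzibo.
Attach person 3rd person -tsad → futsuzibotsad.
Apply vowel harmony: futsuzibotsad → futsuzibetsed.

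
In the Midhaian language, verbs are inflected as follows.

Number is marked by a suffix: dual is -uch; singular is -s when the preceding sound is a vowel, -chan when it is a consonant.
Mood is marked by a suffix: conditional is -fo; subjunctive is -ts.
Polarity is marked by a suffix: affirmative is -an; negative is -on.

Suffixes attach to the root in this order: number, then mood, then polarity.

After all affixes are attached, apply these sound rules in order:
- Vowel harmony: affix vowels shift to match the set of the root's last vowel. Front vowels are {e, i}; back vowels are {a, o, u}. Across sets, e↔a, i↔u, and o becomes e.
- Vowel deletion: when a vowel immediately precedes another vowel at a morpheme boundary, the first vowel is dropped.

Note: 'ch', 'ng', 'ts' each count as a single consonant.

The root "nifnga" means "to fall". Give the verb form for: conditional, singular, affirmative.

nifngasfan

Attach number singular -s (after vowel 'a') → nifngas.
Attach mood conditional -fo → nifngasfo.
Attach polarity affirmative -an → nifngasfoan.
Vowel harmony: no change.
Apply vowel deletion: nifngasfoan → nifngasfan.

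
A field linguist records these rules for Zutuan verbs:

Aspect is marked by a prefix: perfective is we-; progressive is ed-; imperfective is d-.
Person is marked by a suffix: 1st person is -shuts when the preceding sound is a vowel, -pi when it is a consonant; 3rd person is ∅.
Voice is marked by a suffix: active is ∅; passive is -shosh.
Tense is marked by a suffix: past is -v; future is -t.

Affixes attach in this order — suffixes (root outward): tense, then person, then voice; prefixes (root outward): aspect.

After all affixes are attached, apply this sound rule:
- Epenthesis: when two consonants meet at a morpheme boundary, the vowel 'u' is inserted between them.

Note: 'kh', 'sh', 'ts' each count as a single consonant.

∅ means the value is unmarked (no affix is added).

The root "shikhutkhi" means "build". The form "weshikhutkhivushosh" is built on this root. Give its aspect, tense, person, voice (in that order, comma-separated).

Segment: we-shikhutkhi-v-shosh.
aspect: we- → perfective.
tense: -v → past.
person: ∅ → 3rd person.
voice: -shosh → passive.

perfective, past, 3rd person, passive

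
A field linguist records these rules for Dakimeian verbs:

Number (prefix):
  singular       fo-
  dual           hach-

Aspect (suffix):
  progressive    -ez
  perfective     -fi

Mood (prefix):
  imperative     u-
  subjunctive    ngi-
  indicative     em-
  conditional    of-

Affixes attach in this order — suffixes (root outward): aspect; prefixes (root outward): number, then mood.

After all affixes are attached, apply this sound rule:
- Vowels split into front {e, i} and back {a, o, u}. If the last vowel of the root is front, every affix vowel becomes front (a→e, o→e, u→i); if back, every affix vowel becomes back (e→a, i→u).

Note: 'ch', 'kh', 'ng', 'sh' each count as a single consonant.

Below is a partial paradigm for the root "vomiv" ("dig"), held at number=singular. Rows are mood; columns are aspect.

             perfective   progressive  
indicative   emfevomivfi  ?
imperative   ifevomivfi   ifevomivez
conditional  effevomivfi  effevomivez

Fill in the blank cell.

emfevomivez

Attach number singular fo- → fovomiv.
Attach mood indicative em- → emfovomiv.
Attach aspect progressive -ez → emfovomivez.
Apply vowel harmony: emfovomivez → emfevomivez.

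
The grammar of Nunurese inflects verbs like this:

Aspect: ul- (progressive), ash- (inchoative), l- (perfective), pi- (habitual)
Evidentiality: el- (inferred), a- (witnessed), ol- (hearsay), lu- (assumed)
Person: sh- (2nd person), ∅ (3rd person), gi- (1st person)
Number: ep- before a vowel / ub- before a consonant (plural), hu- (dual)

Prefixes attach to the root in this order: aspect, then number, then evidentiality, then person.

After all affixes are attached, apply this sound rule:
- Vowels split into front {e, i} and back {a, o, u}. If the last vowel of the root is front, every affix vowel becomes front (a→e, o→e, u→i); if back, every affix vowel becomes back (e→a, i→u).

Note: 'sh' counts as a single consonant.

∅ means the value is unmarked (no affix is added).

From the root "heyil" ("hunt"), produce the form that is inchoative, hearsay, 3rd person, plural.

elepeshheyil

Attach aspect inchoative ash- → ashheyil.
Attach number plural ep- (before vowel 'a') → epashheyil.
Attach evidentiality hearsay ol- → olepashheyil.
person = 3rd person: zero marking, form stays olepashheyil.
Apply vowel harmony: olepashheyil → elepeshheyil.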